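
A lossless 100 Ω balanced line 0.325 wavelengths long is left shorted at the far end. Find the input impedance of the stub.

βl = 2π × 0.325 = 117°
tan(βl) = -1.96
For a shorted stub, Z_in = jZ_0·tan(βl)

Z_in ≈ −j196 Ω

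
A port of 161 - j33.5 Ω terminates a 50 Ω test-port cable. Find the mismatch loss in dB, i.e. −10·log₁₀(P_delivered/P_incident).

Γ = (111 − j33.5)/(211 − j33.5), |Γ| = 0.543
|Γ|² = 0.295, so P_del/P_inc = 1 − |Γ|² = 0.705
ML = −10·log₁₀(1 − |Γ|²)

mismatch loss ≈ 1.52 dB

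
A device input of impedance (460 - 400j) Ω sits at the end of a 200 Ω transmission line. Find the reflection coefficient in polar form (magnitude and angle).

Γ = (Z_L − Z_0)/(Z_L + Z_0) = (260 − j400)/(660 − j400)
|Γ| = 477/772 = 0.618

Γ ≈ 0.618 ∠ -25.8°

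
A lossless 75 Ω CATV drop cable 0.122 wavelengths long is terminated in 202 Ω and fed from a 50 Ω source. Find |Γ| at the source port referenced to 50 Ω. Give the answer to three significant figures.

|Γ| ≈ 0.503

βl = 2π × 0.122 = 43.9°
tan(βl) = 0.963
Z_in = Z_0·(Z_L + jZ_0·tanβl)/(Z_0 + jZ_L·tanβl) = 50.4 − j58.5 Ω
Γ_s = (Z_in − Z_s)/(Z_in + Z_s) = (0.385 − j58.5)/(100 − j58.5), |Γ_s| = 0.503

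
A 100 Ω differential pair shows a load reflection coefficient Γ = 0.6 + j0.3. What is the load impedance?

Z_L = Z_0·(1 + Γ)/(1 − Γ) = 100·(1.6 + j0.3)/(0.4 − j0.3)

Z_L ≈ 220 + j240 Ω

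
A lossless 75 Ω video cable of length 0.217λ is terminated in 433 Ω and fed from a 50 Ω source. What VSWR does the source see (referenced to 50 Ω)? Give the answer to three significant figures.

βl = 2π × 0.217 = 78.1°
tan(βl) = 4.75
Z_in = Z_0·(Z_L + jZ_0·tanβl)/(Z_0 + jZ_L·tanβl) = 13.5 − j15.3 Ω
Γ_s = (Z_in − Z_s)/(Z_in + Z_s) = (-36.5 − j15.3)/(63.5 − j15.3), |Γ_s| = 0.605
VSWR = (1 + |Γ_s|)/(1 − |Γ_s|)

VSWR ≈ 4.06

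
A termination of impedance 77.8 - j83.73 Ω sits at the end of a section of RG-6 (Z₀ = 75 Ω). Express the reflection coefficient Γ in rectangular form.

Γ = (Z_L − Z_0)/(Z_L + Z_0) = (2.8 − j83.73)/(152.8 − j83.73)

Γ ≈ 0.245 − j0.414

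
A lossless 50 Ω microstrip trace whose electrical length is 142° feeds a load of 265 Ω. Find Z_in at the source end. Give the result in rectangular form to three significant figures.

tan(βl) = tan(142°) = -0.781
Z_in = Z_0·(Z_L + jZ_0·tanβl)/(Z_0 + jZ_L·tanβl)
     = 50·(265 − j39.1)/(50 − j207)

Z_in ≈ 23.5 + j58.3 Ω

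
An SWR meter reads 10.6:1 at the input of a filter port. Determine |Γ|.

|Γ| ≈ 0.828

|Γ| = (S − 1)/(S + 1) = (10.6 − 1)/(10.6 + 1) = 9.6/11.6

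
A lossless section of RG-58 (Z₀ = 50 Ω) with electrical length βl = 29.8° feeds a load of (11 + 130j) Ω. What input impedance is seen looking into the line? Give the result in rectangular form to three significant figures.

Z_in ≈ 57.3 − j310 Ω

tan(βl) = tan(29.8°) = 0.573
Z_in = Z_0·(Z_L + jZ_0·tanβl)/(Z_0 + jZ_L·tanβl)
     = 50·(11 + j159)/(-24.5 + j6.3)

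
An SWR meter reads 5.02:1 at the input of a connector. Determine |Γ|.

|Γ| ≈ 0.668

|Γ| = (S − 1)/(S + 1) = (5.02 − 1)/(5.02 + 1) = 4.02/6.02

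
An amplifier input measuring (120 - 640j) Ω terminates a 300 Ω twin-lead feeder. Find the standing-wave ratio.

VSWR ≈ 14.2

Γ = (Z_L − Z_0)/(Z_L + Z_0) = (-180 − j640)/(420 − j640)
|Γ| = 665/766 = 0.868
VSWR = (1 + |Γ|)/(1 − |Γ|) = 1.87/0.132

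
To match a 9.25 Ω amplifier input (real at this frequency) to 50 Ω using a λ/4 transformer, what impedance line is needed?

Z_qwt = √(Z_0·R_L) = √(50 × 9.25) = √462.5

Z_qwt ≈ 21.5 Ω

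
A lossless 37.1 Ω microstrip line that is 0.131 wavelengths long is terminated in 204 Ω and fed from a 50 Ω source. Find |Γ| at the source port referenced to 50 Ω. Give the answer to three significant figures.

βl = 2π × 0.131 = 47.2°
tan(βl) = 1.08
Z_in = Z_0·(Z_L + jZ_0·tanβl)/(Z_0 + jZ_L·tanβl) = 12.2 − j32.3 Ω
Γ_s = (Z_in − Z_s)/(Z_in + Z_s) = (-37.8 − j32.3)/(62.2 − j32.3), |Γ_s| = 0.71

|Γ| ≈ 0.71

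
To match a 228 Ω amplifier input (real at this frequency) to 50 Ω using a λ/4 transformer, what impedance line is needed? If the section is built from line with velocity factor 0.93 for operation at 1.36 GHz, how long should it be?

Z_qwt ≈ 107 Ω; length ≈ 5.13 cm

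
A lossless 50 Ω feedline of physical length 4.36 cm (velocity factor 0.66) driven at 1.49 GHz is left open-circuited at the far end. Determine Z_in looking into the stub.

λ = v/f = 0.66·c / 1.49 GHz = 0.133 m
βl = 2π·l/λ = 2π × 0.328 = 118°
tan(βl) = -1.87
For an open-circuited stub, Z_in = −jZ_0·cot(βl) = −jZ_0/tan(βl)

Z_in ≈ +j26.7 Ω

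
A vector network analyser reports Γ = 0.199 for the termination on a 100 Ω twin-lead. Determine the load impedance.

Z_L = Z_0·(1 + Γ)/(1 − Γ) = 100·(1.2)/(0.801)

Z_L ≈ 150 Ω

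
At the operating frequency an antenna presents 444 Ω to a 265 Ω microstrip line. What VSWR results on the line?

VSWR ≈ 1.68

For a purely resistive load, VSWR = R_L/Z_0 or Z_0/R_L (whichever > 1) = 444/265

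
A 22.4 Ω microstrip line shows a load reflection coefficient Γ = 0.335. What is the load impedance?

Z_L = Z_0·(1 + Γ)/(1 − Γ) = 22.4·(1.33)/(0.665)

Z_L ≈ 45 Ω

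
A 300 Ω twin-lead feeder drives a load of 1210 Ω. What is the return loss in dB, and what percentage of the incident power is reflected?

RL ≈ 4.4 dB; 36.3% of incident power reflected

Γ = (1210 − 300)/(1210 + 300) = 0.603
RL = −20·log₁₀(0.603) = 4.4 dB
P_refl/P_inc = |Γ|² = 0.363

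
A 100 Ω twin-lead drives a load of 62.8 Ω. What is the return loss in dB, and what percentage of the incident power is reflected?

RL ≈ 12.8 dB; 5.22% of incident power reflected

Γ = (62.8 − 100)/(62.8 + 100) = -0.229
RL = −20·log₁₀(0.229) = 12.8 dB
P_refl/P_inc = |Γ|² = 0.0522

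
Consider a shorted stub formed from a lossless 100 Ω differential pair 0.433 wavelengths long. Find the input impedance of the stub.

Z_in ≈ −j44.8 Ω

βl = 2π × 0.433 = 156°
tan(βl) = -0.448
For a shorted stub, Z_in = jZ_0·tan(βl)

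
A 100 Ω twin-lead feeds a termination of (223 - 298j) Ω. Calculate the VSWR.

Γ = (Z_L − Z_0)/(Z_L + Z_0) = (123 − j298)/(323 − j298)
|Γ| = 322/439 = 0.734
VSWR = (1 + |Γ|)/(1 − |Γ|) = 1.73/0.266

VSWR ≈ 6.51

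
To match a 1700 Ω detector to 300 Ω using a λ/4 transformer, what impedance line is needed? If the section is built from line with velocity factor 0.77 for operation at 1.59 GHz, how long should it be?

Z_qwt ≈ 714 Ω; length ≈ 3.63 cm

Z_qwt = √(Z_0·R_L) = √(300 × 1700) = √510000
λ = 0.77·c/f = 0.145 m, so l = λ/4 = 0.0363 m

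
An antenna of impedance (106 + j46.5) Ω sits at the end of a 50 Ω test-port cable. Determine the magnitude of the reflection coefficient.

Γ = (Z_L − Z_0)/(Z_L + Z_0) = (56 + j46.5)/(156 + j46.5)
|Γ| = 72.8/163

|Γ| ≈ 0.447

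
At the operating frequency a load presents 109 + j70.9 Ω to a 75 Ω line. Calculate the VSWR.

VSWR ≈ 2.33

Γ = (Z_L − Z_0)/(Z_L + Z_0) = (34 + j70.9)/(184 + j70.9)
|Γ| = 78.6/197 = 0.399
VSWR = (1 + |Γ|)/(1 − |Γ|) = 1.4/0.601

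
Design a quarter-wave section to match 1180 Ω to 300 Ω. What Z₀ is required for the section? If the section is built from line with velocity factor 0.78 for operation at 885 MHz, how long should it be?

Z_qwt ≈ 595 Ω; length ≈ 6.61 cm

Z_qwt = √(Z_0·R_L) = √(300 × 1180) = √354000
λ = 0.78·c/f = 0.264 m, so l = λ/4 = 0.0661 m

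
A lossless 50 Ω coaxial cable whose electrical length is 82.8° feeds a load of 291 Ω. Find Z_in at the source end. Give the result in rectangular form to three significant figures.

tan(βl) = tan(82.8°) = 7.92
Z_in = Z_0·(Z_L + jZ_0·tanβl)/(Z_0 + jZ_L·tanβl)
     = 50·(291 + j396)/(50 + j2300)

Z_in ≈ 8.72 − j6.13 Ω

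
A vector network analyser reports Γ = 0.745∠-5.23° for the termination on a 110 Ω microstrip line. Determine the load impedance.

Z_L = Z_0·(1 + Γ)/(1 − Γ) = 110·(1.74 − j0.0679)/(0.258 + j0.0679)

Z_L ≈ 687 − j210 Ω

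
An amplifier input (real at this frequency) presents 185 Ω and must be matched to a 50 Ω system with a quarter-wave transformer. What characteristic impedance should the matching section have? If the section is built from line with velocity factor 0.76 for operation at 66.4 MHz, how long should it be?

Z_qwt ≈ 96.2 Ω; length ≈ 85.8 cm

Z_qwt = √(Z_0·R_L) = √(50 × 185) = √9250
λ = 0.76·c/f = 3.43 m, so l = λ/4 = 0.858 m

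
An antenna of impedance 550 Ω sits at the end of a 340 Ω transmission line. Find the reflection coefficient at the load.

Γ = 0.236

Γ = (Z_L − Z_0)/(Z_L + Z_0) = (550 − 340)/(550 + 340) = 210/890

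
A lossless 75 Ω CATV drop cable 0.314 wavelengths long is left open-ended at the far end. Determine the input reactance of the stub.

X_in ≈ 31.9 Ω (inductive)

βl = 2π × 0.314 = 113°
tan(βl) = -2.35
For an open-ended stub, Z_in = −jZ_0·cot(βl) = −jZ_0/tan(βl)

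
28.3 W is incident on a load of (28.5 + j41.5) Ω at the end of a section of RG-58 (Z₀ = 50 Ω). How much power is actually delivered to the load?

P_delivered ≈ 20.5 W

|Γ| = |(-21.5 + j41.5)/(78.5 + j41.5)| = 0.526
|Γ|² = 0.277
P_refl = |Γ|²·P_inc = 7.84 W, P_del = (1 − |Γ|²)·P_inc = 20.5 W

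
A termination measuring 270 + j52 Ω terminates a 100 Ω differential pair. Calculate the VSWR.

VSWR ≈ 2.82

Γ = (Z_L − Z_0)/(Z_L + Z_0) = (170 + j52)/(370 + j52)
|Γ| = 178/374 = 0.476
VSWR = (1 + |Γ|)/(1 − |Γ|) = 1.48/0.524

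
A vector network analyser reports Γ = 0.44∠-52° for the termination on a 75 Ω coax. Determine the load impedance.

Z_L ≈ 92.8 − j79.8 Ω

Z_L = Z_0·(1 + Γ)/(1 − Γ) = 75·(1.27 − j0.347)/(0.729 + j0.347)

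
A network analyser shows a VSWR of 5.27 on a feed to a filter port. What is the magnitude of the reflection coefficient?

|Γ| = (S − 1)/(S + 1) = (5.27 − 1)/(5.27 + 1) = 4.27/6.27

|Γ| ≈ 0.681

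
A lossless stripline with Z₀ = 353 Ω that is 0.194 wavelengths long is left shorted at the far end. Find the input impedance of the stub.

Z_in ≈ +j961 Ω

βl = 2π × 0.194 = 69.8°
tan(βl) = 2.72
For a shorted stub, Z_in = jZ_0·tan(βl)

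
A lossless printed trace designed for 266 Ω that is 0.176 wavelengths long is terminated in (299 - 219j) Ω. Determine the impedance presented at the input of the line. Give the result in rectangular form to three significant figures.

Z_in ≈ 124 + j12.7 Ω

βl = 2π × 0.176 = 63.4°
tan(βl) = tan(63.4°) = 1.99
Z_in = Z_0·(Z_L + jZ_0·tanβl)/(Z_0 + jZ_L·tanβl)
     = 266·(299 + j311)/(703 + j596)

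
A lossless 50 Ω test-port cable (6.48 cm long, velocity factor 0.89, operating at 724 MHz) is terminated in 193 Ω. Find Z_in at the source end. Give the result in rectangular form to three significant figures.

Z_in ≈ 16 − j23.1 Ω

λ = v/f = 0.89·c / 724 MHz = 0.369 m
βl = 2π·l/λ = 2π × 0.176 = 63.3°
tan(βl) = tan(63.3°) = 1.98
Z_in = Z_0·(Z_L + jZ_0·tanβl)/(Z_0 + jZ_L·tanβl)
     = 50·(193 + j99.2)/(50 + j383)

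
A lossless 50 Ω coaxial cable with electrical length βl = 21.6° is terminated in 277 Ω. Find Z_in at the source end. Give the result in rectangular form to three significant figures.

Z_in ≈ 55.1 − j101 Ω

tan(βl) = tan(21.6°) = 0.396
Z_in = Z_0·(Z_L + jZ_0·tanβl)/(Z_0 + jZ_L·tanβl)
     = 50·(277 + j19.8)/(50 + j110)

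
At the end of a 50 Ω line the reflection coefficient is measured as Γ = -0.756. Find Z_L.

Z_L = Z_0·(1 + Γ)/(1 − Γ) = 50·(0.244)/(1.76)

Z_L ≈ 6.95 Ω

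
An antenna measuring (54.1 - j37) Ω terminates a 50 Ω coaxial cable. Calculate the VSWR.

VSWR ≈ 2.02

Γ = (Z_L − Z_0)/(Z_L + Z_0) = (4.1 − j37)/(104.1 − j37)
|Γ| = 37.2/110 = 0.337
VSWR = (1 + |Γ|)/(1 − |Γ|) = 1.34/0.663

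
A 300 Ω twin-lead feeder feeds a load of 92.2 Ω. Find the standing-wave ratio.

Γ = (92.2 − 300)/(92.2 + 300) = -0.53
VSWR = (1 + 0.53)/(1 − 0.53)

VSWR ≈ 3.25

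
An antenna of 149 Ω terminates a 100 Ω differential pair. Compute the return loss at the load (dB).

Γ = (149 − 100)/(149 + 100) = 0.197
RL = −20·log₁₀|Γ| = −20·log₁₀(0.197)

RL ≈ 14.1 dB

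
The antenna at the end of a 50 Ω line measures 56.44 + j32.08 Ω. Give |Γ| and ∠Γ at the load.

Γ = (Z_L − Z_0)/(Z_L + Z_0) = (6.44 + j32.08)/(106.4 + j32.08)
|Γ| = 32.7/111 = 0.294

Γ ≈ 0.294 ∠ 61.9°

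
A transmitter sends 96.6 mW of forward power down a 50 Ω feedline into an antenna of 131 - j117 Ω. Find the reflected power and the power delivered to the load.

P_reflected ≈ 42.1 mW; P_delivered ≈ 54.5 mW

|Γ| = |(81 − j117)/(181 − j117)| = 0.66
|Γ|² = 0.436
P_refl = |Γ|²·P_inc = 42.1 mW, P_del = (1 − |Γ|²)·P_inc = 54.5 mW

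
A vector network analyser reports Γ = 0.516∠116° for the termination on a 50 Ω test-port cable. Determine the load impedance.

Z_L = Z_0·(1 + Γ)/(1 − Γ) = 50·(0.774 + j0.464)/(1.23 − j0.464)

Z_L ≈ 21.3 + j27 Ω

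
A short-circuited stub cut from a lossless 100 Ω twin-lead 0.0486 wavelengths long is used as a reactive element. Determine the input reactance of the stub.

X_in ≈ 31.5 Ω (inductive)

βl = 2π × 0.0486 = 17.5°
tan(βl) = 0.315
For a short-circuited stub, Z_in = jZ_0·tan(βl)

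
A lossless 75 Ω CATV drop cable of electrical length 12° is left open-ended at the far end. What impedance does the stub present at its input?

tan(βl) = 0.213
For an open-ended stub, Z_in = −jZ_0·cot(βl) = −jZ_0/tan(βl)

Z_in ≈ −j353 Ω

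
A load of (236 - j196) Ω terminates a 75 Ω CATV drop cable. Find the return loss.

Γ = (161 − j196)/(311 − j196), |Γ| = 0.69
RL = −20·log₁₀|Γ| = −20·log₁₀(0.69)

RL ≈ 3.22 dB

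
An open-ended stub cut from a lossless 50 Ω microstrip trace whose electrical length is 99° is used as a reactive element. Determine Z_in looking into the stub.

tan(βl) = -6.31
For an open-ended stub, Z_in = −jZ_0·cot(βl) = −jZ_0/tan(βl)

Z_in ≈ +j7.92 Ω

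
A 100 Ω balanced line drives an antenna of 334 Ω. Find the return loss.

Γ = (334 − 100)/(334 + 100) = 0.539
RL = −20·log₁₀|Γ| = −20·log₁₀(0.539)

RL ≈ 5.37 dB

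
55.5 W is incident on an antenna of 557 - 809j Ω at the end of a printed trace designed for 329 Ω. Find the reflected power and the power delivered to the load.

P_reflected ≈ 27.2 W; P_delivered ≈ 28.3 W

|Γ| = |(228 − j809)/(886 − j809)| = 0.701
|Γ|² = 0.491
P_refl = |Γ|²·P_inc = 27.2 W, P_del = (1 − |Γ|²)·P_inc = 28.3 W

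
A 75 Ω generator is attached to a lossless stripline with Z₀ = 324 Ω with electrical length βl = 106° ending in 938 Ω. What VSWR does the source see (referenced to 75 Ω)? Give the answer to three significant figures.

VSWR ≈ 2.56

tan(βl) = -3.49
Z_in = Z_0·(Z_L + jZ_0·tanβl)/(Z_0 + jZ_L·tanβl) = 120 + j81 Ω
Γ_s = (Z_in − Z_s)/(Z_in + Z_s) = (44.9 + j81)/(195 + j81), |Γ_s| = 0.439
VSWR = (1 + |Γ_s|)/(1 − |Γ_s|)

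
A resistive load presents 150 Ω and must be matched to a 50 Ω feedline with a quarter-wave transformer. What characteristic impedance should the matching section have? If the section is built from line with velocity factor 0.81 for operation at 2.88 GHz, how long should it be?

Z_qwt = √(Z_0·R_L) = √(50 × 150) = √7500
λ = 0.81·c/f = 0.0844 m, so l = λ/4 = 0.0211 m

Z_qwt ≈ 86.6 Ω; length ≈ 2.11 cm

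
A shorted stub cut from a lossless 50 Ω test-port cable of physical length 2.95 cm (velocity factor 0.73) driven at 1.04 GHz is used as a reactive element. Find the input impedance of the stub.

Z_in ≈ +j60.5 Ω

λ = v/f = 0.73·c / 1.04 GHz = 0.211 m
βl = 2π·l/λ = 2π × 0.14 = 50.4°
tan(βl) = 1.21
For a shorted stub, Z_in = jZ_0·tan(βl)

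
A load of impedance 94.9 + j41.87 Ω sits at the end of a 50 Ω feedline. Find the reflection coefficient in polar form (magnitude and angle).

Γ ≈ 0.407 ∠ 26.9°

Γ = (Z_L − Z_0)/(Z_L + Z_0) = (44.9 + j41.87)/(144.9 + j41.87)
|Γ| = 61.4/151 = 0.407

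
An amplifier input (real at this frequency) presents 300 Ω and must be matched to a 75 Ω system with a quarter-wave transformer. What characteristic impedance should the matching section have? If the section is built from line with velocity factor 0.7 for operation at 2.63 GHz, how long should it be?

Z_qwt ≈ 150 Ω; length ≈ 2 cm

Z_qwt = √(Z_0·R_L) = √(75 × 300) = √22500
λ = 0.7·c/f = 0.0798 m, so l = λ/4 = 0.02 m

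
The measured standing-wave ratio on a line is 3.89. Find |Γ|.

|Γ| ≈ 0.591

|Γ| = (S − 1)/(S + 1) = (3.89 − 1)/(3.89 + 1) = 2.89/4.89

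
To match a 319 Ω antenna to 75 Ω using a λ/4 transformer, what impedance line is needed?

Z_qwt ≈ 155 Ω

Z_qwt = √(Z_0·R_L) = √(75 × 319) = √23920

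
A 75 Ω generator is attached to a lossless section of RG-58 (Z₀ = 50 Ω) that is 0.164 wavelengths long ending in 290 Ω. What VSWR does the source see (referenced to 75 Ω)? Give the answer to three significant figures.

βl = 2π × 0.164 = 59°
tan(βl) = 1.67
Z_in = Z_0·(Z_L + jZ_0·tanβl)/(Z_0 + jZ_L·tanβl) = 11.6 − j28.8 Ω
Γ_s = (Z_in − Z_s)/(Z_in + Z_s) = (-63.4 − j28.8)/(86.6 − j28.8), |Γ_s| = 0.763
VSWR = (1 + |Γ_s|)/(1 − |Γ_s|)

VSWR ≈ 7.44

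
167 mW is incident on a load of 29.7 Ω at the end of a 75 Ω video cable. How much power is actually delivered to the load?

Γ = (29.7 − 75)/(29.7 + 75) = -0.433
|Γ|² = 0.187
P_refl = |Γ|²·P_inc = 31.3 mW, P_del = (1 − |Γ|²)·P_inc = 136 mW

P_delivered ≈ 136 mW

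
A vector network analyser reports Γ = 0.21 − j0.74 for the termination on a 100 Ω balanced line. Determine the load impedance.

Z_L ≈ 34.8 − j126 Ω

Z_L = Z_0·(1 + Γ)/(1 − Γ) = 100·(1.21 − j0.74)/(0.79 + j0.74)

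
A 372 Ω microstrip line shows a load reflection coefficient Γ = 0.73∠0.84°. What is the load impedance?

Z_L = Z_0·(1 + Γ)/(1 − Γ) = 372·(1.73 + j0.0107)/(0.27 − j0.0107)

Z_L ≈ 2380 + j109 Ω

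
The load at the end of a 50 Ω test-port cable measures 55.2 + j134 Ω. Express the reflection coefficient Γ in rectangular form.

Γ = (Z_L − Z_0)/(Z_L + Z_0) = (5.2 + j134)/(105.2 + j134)

Γ ≈ 0.638 + j0.462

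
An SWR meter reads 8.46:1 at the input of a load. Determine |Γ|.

|Γ| ≈ 0.789

|Γ| = (S − 1)/(S + 1) = (8.46 − 1)/(8.46 + 1) = 7.46/9.46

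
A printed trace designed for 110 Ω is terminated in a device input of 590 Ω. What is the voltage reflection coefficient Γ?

Γ = 0.686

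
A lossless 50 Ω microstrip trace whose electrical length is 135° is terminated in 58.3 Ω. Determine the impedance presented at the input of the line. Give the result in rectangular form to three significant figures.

tan(βl) = tan(135°) = -1
Z_in = Z_0·(Z_L + jZ_0·tanβl)/(Z_0 + jZ_L·tanβl)
     = 50·(58.3 − j50)/(50 − j58.3)

Z_in ≈ 49.4 + j7.62 Ω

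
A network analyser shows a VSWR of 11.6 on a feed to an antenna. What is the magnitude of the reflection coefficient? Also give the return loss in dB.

|Γ| ≈ 0.841; return loss ≈ 1.5 dB

|Γ| = (S − 1)/(S + 1) = (11.6 − 1)/(11.6 + 1) = 10.6/12.6
RL = −20·log₁₀|Γ| = −20·log₁₀(0.841)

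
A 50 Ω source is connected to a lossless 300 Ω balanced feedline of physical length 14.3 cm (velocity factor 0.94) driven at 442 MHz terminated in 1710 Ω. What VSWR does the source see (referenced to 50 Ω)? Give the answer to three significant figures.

λ = v/f = 0.94·c / 442 MHz = 0.638 m
βl = 2π·l/λ = 2π × 0.224 = 80.7°
tan(βl) = 6.1
Z_in = Z_0·(Z_L + jZ_0·tanβl)/(Z_0 + jZ_L·tanβl) = 54 − j47.6 Ω
Γ_s = (Z_in − Z_s)/(Z_in + Z_s) = (4 − j47.6)/(104 − j47.6), |Γ_s| = 0.418
VSWR = (1 + |Γ_s|)/(1 − |Γ_s|)

VSWR ≈ 2.44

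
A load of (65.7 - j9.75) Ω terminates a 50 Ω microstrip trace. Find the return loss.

RL ≈ 16 dB

Γ = (15.7 − j9.75)/(115.7 − j9.75), |Γ| = 0.159
RL = −20·log₁₀|Γ| = −20·log₁₀(0.159)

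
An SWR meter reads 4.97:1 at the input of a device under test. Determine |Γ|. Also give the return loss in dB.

|Γ| = (S − 1)/(S + 1) = (4.97 − 1)/(4.97 + 1) = 3.97/5.97
RL = −20·log₁₀|Γ| = −20·log₁₀(0.665)

|Γ| ≈ 0.665; return loss ≈ 3.54 dB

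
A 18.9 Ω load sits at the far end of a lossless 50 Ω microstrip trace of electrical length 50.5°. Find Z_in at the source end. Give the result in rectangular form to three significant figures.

tan(βl) = tan(50.5°) = 1.21
Z_in = Z_0·(Z_L + jZ_0·tanβl)/(Z_0 + jZ_L·tanβl)
     = 50·(18.9 + j60.7)/(50 + j22.9)

Z_in ≈ 38.6 + j43 Ω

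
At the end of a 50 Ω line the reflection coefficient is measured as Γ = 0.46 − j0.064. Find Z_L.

Z_L ≈ 133 − j21.6 Ω

Z_L = Z_0·(1 + Γ)/(1 − Γ) = 50·(1.46 − j0.064)/(0.54 + j0.064)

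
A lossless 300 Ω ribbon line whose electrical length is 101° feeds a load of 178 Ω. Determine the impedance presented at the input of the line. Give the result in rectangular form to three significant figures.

Z_in ≈ 474 − j96.9 Ω

tan(βl) = tan(101°) = -5.14
Z_in = Z_0·(Z_L + jZ_0·tanβl)/(Z_0 + jZ_L·tanβl)
     = 300·(178 − j1540)/(300 − j916)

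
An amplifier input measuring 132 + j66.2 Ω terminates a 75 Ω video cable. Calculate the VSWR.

Γ = (Z_L − Z_0)/(Z_L + Z_0) = (57 + j66.2)/(207 + j66.2)
|Γ| = 87.4/217 = 0.402
VSWR = (1 + |Γ|)/(1 − |Γ|) = 1.4/0.598

VSWR ≈ 2.34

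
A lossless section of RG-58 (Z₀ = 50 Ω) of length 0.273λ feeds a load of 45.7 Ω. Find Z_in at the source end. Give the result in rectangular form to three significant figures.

Z_in ≈ 54.5 − j1.4 Ω

βl = 2π × 0.273 = 98.3°
tan(βl) = tan(98.3°) = -6.87
Z_in = Z_0·(Z_L + jZ_0·tanβl)/(Z_0 + jZ_L·tanβl)
     = 50·(45.7 − j344)/(50 − j314)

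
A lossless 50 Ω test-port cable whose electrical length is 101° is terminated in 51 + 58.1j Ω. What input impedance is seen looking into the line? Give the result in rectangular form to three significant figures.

Z_in ≈ 18.4 − j14.7 Ω

tan(βl) = tan(101°) = -5.14
Z_in = Z_0·(Z_L + jZ_0·tanβl)/(Z_0 + jZ_L·tanβl)
     = 50·(51 − j199)/(349 − j262)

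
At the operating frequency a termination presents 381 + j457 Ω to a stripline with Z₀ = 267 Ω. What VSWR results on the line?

VSWR ≈ 3.93

Γ = (Z_L − Z_0)/(Z_L + Z_0) = (114 + j457)/(648 + j457)
|Γ| = 471/793 = 0.594
VSWR = (1 + |Γ|)/(1 − |Γ|) = 1.59/0.406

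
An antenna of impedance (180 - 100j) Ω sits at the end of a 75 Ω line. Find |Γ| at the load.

Γ = (Z_L − Z_0)/(Z_L + Z_0) = (105 − j100)/(255 − j100)
|Γ| = 145/274

|Γ| ≈ 0.529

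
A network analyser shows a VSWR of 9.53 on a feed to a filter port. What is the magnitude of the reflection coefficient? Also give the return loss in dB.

|Γ| = (S − 1)/(S + 1) = (9.53 − 1)/(9.53 + 1) = 8.53/10.5
RL = −20·log₁₀|Γ| = −20·log₁₀(0.81)

|Γ| ≈ 0.81; return loss ≈ 1.83 dB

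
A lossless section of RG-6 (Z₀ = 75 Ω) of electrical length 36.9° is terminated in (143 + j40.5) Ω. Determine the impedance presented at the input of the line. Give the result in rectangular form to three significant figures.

Z_in ≈ 93.1 − j61.2 Ω

tan(βl) = tan(36.9°) = 0.751
Z_in = Z_0·(Z_L + jZ_0·tanβl)/(Z_0 + jZ_L·tanβl)
     = 75·(143 + j96.8)/(44.6 + j107)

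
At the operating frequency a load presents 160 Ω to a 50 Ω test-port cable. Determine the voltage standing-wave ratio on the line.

VSWR ≈ 3.2

Γ = (160 − 50)/(160 + 50) = 0.524
VSWR = (1 + 0.524)/(1 − 0.524)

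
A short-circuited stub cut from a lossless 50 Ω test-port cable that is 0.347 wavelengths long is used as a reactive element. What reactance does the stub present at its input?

βl = 2π × 0.347 = 125°
tan(βl) = -1.43
For a short-circuited stub, Z_in = jZ_0·tan(βl)

X_in ≈ -71.6 Ω (capacitive)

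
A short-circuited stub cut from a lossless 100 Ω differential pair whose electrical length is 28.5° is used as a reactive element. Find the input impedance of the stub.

tan(βl) = 0.543
For a short-circuited stub, Z_in = jZ_0·tan(βl)

Z_in ≈ +j54.3 Ω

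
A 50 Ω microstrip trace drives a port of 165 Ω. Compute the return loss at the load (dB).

RL ≈ 5.43 dB

Γ = (165 − 50)/(165 + 50) = 0.535
RL = −20·log₁₀|Γ| = −20·log₁₀(0.535)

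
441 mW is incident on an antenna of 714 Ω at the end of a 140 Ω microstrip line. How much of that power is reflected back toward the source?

Γ = (714 − 140)/(714 + 140) = 0.672
|Γ|² = 0.452
P_refl = |Γ|²·P_inc = 199 mW, P_del = (1 − |Γ|²)·P_inc = 242 mW

P_reflected ≈ 199 mW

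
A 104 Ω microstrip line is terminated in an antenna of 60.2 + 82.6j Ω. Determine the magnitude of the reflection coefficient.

|Γ| ≈ 0.509

Γ = (Z_L − Z_0)/(Z_L + Z_0) = (-43.8 + j82.6)/(164.2 + j82.6)
|Γ| = 93.5/184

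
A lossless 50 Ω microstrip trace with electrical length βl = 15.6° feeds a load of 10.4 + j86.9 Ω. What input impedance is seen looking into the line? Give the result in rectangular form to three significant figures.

tan(βl) = tan(15.6°) = 0.279
Z_in = Z_0·(Z_L + jZ_0·tanβl)/(Z_0 + jZ_L·tanβl)
     = 50·(10.4 + j101)/(25.7 + j2.9)

Z_in ≈ 41.8 + j191 Ω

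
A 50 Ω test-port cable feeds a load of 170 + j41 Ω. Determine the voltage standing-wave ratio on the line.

VSWR ≈ 3.62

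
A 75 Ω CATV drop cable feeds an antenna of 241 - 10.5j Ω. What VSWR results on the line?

Γ = (Z_L − Z_0)/(Z_L + Z_0) = (166 − j10.5)/(316 − j10.5)
|Γ| = 166/316 = 0.526
VSWR = (1 + |Γ|)/(1 − |Γ|) = 1.53/0.474

VSWR ≈ 3.22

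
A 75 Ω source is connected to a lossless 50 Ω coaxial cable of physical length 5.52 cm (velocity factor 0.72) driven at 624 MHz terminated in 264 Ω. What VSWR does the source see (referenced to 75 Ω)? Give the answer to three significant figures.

VSWR ≈ 6.67

λ = v/f = 0.72·c / 624 MHz = 0.346 m
βl = 2π·l/λ = 2π × 0.159 = 57.4°
tan(βl) = 1.56
Z_in = Z_0·(Z_L + jZ_0·tanβl)/(Z_0 + jZ_L·tanβl) = 13.1 − j30.4 Ω
Γ_s = (Z_in − Z_s)/(Z_in + Z_s) = (-61.9 − j30.4)/(88.1 − j30.4), |Γ_s| = 0.739
VSWR = (1 + |Γ_s|)/(1 − |Γ_s|)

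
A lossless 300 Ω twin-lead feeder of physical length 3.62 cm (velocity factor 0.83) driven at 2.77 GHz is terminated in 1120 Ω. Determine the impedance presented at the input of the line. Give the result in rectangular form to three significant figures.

λ = v/f = 0.83·c / 2.77 GHz = 0.0899 m
βl = 2π·l/λ = 2π × 0.403 = 145°
tan(βl) = tan(145°) = -0.701
Z_in = Z_0·(Z_L + jZ_0·tanβl)/(Z_0 + jZ_L·tanβl)
     = 300·(1120 − j210)/(300 − j785)

Z_in ≈ 213 + j347 Ω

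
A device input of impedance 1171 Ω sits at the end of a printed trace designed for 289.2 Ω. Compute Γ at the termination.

Γ = 0.604

Γ = (Z_L − Z_0)/(Z_L + Z_0) = (1171 − 289.2)/(1171 + 289.2) = 881.8/1460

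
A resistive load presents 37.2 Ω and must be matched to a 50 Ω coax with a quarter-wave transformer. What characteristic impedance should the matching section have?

Z_qwt ≈ 43.1 Ω

Z_qwt = √(Z_0·R_L) = √(50 × 37.2) = √1860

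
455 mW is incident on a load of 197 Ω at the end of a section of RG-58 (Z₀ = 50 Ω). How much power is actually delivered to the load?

Γ = (197 − 50)/(197 + 50) = 0.595
|Γ|² = 0.354
P_refl = |Γ|²·P_inc = 161 mW, P_del = (1 − |Γ|²)·P_inc = 294 mW

P_delivered ≈ 294 mW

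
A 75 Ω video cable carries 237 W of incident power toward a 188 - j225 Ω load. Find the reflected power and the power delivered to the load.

|Γ| = |(113 − j225)/(263 − j225)| = 0.727
|Γ|² = 0.529
P_refl = |Γ|²·P_inc = 125 W, P_del = (1 − |Γ|²)·P_inc = 112 W

P_reflected ≈ 125 W; P_delivered ≈ 112 W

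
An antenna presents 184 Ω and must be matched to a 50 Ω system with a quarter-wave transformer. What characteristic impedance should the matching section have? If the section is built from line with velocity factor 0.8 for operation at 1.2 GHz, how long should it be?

Z_qwt = √(Z_0·R_L) = √(50 × 184) = √9200
λ = 0.8·c/f = 0.2 m, so l = λ/4 = 0.05 m

Z_qwt ≈ 95.9 Ω; length ≈ 5 cm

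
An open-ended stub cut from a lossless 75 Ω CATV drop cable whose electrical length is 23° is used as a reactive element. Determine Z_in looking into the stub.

tan(βl) = 0.424
For an open-ended stub, Z_in = −jZ_0·cot(βl) = −jZ_0/tan(βl)

Z_in ≈ −j177 Ω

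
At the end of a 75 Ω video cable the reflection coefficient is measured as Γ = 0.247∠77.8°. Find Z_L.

Z_L ≈ 73.6 + j37.9 Ω

Z_L = Z_0·(1 + Γ)/(1 − Γ) = 75·(1.05 + j0.241)/(0.948 − j0.241)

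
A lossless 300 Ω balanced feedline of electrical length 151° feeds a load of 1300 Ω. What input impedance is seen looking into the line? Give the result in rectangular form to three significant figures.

tan(βl) = tan(151°) = -0.554
Z_in = Z_0·(Z_L + jZ_0·tanβl)/(Z_0 + jZ_L·tanβl)
     = 300·(1300 − j166)/(300 − j721)

Z_in ≈ 251 + j437 Ω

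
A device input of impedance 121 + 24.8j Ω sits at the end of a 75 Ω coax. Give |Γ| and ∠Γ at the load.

Γ ≈ 0.265 ∠ 21.1°

Γ = (Z_L − Z_0)/(Z_L + Z_0) = (46 + j24.8)/(196 + j24.8)
|Γ| = 52.3/198 = 0.265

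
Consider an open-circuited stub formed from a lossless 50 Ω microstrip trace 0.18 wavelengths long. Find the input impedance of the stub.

βl = 2π × 0.18 = 64.8°
tan(βl) = 2.13
For an open-circuited stub, Z_in = −jZ_0·cot(βl) = −jZ_0/tan(βl)

Z_in ≈ −j23.5 Ω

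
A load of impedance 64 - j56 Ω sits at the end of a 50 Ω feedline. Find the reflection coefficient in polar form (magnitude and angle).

Γ ≈ 0.454 ∠ -49.8°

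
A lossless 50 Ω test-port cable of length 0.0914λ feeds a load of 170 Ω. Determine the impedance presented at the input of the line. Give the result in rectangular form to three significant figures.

βl = 2π × 0.0914 = 32.9°
tan(βl) = tan(32.9°) = 0.647
Z_in = Z_0·(Z_L + jZ_0·tanβl)/(Z_0 + jZ_L·tanβl)
     = 50·(170 + j32.4)/(50 + j110)

Z_in ≈ 41.3 − j58.5 Ω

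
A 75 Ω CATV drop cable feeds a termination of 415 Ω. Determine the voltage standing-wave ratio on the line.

VSWR ≈ 5.53

Γ = (415 − 75)/(415 + 75) = 0.694
VSWR = (1 + 0.694)/(1 − 0.694)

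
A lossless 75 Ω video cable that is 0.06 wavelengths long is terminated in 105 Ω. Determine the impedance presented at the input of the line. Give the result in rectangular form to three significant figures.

Z_in ≈ 92.9 − j21.8 Ω

βl = 2π × 0.06 = 21.6°
tan(βl) = tan(21.6°) = 0.396
Z_in = Z_0·(Z_L + jZ_0·tanβl)/(Z_0 + jZ_L·tanβl)
     = 75·(105 + j29.7)/(75 + j41.6)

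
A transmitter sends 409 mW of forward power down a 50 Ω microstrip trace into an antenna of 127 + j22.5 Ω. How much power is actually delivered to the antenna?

P_delivered ≈ 326 mW

|Γ| = |(77 + j22.5)/(177 + j22.5)| = 0.45
|Γ|² = 0.202
P_refl = |Γ|²·P_inc = 82.7 mW, P_del = (1 − |Γ|²)·P_inc = 326 mW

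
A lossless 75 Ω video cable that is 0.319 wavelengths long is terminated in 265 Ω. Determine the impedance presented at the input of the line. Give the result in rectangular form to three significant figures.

βl = 2π × 0.319 = 115°
tan(βl) = tan(115°) = -2.16
Z_in = Z_0·(Z_L + jZ_0·tanβl)/(Z_0 + jZ_L·tanβl)
     = 75·(265 − j162)/(75 − j572)

Z_in ≈ 25.3 + j31.4 Ω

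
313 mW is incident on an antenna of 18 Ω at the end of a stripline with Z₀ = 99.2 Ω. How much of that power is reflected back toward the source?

P_reflected ≈ 150 mW

Γ = (18 − 99.2)/(18 + 99.2) = -0.693
|Γ|² = 0.48
P_refl = |Γ|²·P_inc = 150 mW, P_del = (1 − |Γ|²)·P_inc = 163 mW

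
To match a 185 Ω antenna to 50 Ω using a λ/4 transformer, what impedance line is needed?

Z_qwt = √(Z_0·R_L) = √(50 × 185) = √9250

Z_qwt ≈ 96.2 Ω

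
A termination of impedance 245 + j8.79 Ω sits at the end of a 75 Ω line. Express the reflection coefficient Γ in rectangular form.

Γ ≈ 0.532 + j0.0129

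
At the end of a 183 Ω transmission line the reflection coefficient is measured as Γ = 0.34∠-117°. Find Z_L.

Z_L ≈ 114 − j77.8 Ω

Z_L = Z_0·(1 + Γ)/(1 − Γ) = 183·(0.846 − j0.303)/(1.15 + j0.303)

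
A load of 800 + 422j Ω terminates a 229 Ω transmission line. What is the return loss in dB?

Γ = (571 + j422)/(1029 + j422), |Γ| = 0.638
RL = −20·log₁₀|Γ| = −20·log₁₀(0.638)

RL ≈ 3.9 dB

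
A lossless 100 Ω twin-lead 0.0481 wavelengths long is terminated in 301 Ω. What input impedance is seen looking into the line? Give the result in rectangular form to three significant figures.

Z_in ≈ 176 − j134 Ω

βl = 2π × 0.0481 = 17.3°
tan(βl) = tan(17.3°) = 0.312
Z_in = Z_0·(Z_L + jZ_0·tanβl)/(Z_0 + jZ_L·tanβl)
     = 100·(301 + j31.2)/(100 + j93.8)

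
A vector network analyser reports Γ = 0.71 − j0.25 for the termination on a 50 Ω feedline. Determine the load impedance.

Z_L = Z_0·(1 + Γ)/(1 − Γ) = 50·(1.71 − j0.25)/(0.29 + j0.25)

Z_L ≈ 148 − j171 Ω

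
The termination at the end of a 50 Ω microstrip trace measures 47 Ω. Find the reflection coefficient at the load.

Γ = (Z_L − Z_0)/(Z_L + Z_0) = (47 − 50)/(47 + 50) = -3/97

Γ = -0.0309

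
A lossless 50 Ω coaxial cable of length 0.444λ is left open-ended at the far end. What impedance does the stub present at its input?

βl = 2π × 0.444 = 160°
tan(βl) = -0.367
For an open-ended stub, Z_in = −jZ_0·cot(βl) = −jZ_0/tan(βl)

Z_in ≈ +j136 Ω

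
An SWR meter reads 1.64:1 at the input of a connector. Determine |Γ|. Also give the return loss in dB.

|Γ| ≈ 0.242; return loss ≈ 12.3 dB

|Γ| = (S − 1)/(S + 1) = (1.64 − 1)/(1.64 + 1) = 0.64/2.64
RL = −20·log₁₀|Γ| = −20·log₁₀(0.242)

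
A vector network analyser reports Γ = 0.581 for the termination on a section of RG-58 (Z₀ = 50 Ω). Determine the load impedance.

Z_L ≈ 189 Ω

Z_L = Z_0·(1 + Γ)/(1 − Γ) = 50·(1.58)/(0.419)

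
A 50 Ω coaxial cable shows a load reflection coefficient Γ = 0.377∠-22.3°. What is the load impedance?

Z_L = Z_0·(1 + Γ)/(1 − Γ) = 50·(1.35 − j0.143)/(0.651 + j0.143)

Z_L ≈ 96.5 − j32.2 Ω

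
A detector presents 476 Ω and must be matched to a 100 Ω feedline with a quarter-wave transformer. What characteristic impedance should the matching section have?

Z_qwt = √(Z_0·R_L) = √(100 × 476) = √47600

Z_qwt ≈ 218 Ω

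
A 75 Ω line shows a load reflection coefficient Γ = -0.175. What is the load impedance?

Z_L = Z_0·(1 + Γ)/(1 − Γ) = 75·(0.825)/(1.18)

Z_L ≈ 52.7 Ω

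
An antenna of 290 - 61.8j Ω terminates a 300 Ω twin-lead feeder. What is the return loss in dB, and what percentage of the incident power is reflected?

RL ≈ 19.5 dB; 1.11% of incident power reflected

Γ = (-10 − j61.8)/(590 − j61.8), |Γ| = 0.106
RL = −20·log₁₀(0.106) = 19.5 dB
P_refl/P_inc = |Γ|² = 0.0111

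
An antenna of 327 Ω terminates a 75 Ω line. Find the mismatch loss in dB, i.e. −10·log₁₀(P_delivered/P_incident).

mismatch loss ≈ 2.17 dB

Γ = (327 − 75)/(327 + 75) = 0.627
|Γ|² = 0.393, so P_del/P_inc = 1 − |Γ|² = 0.607
ML = −10·log₁₀(1 − |Γ|²)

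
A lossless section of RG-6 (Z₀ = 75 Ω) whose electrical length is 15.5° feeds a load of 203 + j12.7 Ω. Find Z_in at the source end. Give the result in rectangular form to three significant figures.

tan(βl) = tan(15.5°) = 0.277
Z_in = Z_0·(Z_L + jZ_0·tanβl)/(Z_0 + jZ_L·tanβl)
     = 75·(203 + j33.5)/(71.5 + j56.3)

Z_in ≈ 149 − j81.8 Ω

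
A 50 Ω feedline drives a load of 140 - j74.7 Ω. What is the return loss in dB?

Γ = (90 − j74.7)/(190 − j74.7), |Γ| = 0.573
RL = −20·log₁₀|Γ| = −20·log₁₀(0.573)

RL ≈ 4.84 dB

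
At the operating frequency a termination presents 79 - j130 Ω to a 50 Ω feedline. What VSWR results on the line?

VSWR ≈ 6.33

Γ = (Z_L − Z_0)/(Z_L + Z_0) = (29 − j130)/(129 − j130)
|Γ| = 133/183 = 0.727
VSWR = (1 + |Γ|)/(1 − |Γ|) = 1.73/0.273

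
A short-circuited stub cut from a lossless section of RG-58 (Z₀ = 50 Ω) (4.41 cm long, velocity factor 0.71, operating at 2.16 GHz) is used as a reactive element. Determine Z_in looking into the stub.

λ = v/f = 0.71·c / 2.16 GHz = 0.0986 m
βl = 2π·l/λ = 2π × 0.447 = 161°
tan(βl) = -0.344
For a short-circuited stub, Z_in = jZ_0·tan(βl)

Z_in ≈ −j17.2 Ω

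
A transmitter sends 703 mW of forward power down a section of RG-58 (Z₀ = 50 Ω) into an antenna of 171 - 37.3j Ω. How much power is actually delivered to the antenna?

|Γ| = |(121 − j37.3)/(221 − j37.3)| = 0.565
|Γ|² = 0.319
P_refl = |Γ|²·P_inc = 224 mW, P_del = (1 − |Γ|²)·P_inc = 479 mW

P_delivered ≈ 479 mW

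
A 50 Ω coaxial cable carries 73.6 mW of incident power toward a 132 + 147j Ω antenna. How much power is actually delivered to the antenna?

P_delivered ≈ 35.5 mW

|Γ| = |(82 + j147)/(182 + j147)| = 0.719
|Γ|² = 0.518
P_refl = |Γ|²·P_inc = 38.1 mW, P_del = (1 − |Γ|²)·P_inc = 35.5 mW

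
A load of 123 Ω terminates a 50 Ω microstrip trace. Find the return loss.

Γ = (123 − 50)/(123 + 50) = 0.422
RL = −20·log₁₀|Γ| = −20·log₁₀(0.422)

RL ≈ 7.49 dB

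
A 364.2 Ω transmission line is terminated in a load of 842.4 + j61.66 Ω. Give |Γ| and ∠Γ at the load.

Γ = (Z_L − Z_0)/(Z_L + Z_0) = (478.2 + j61.66)/(1207 + j61.66)
|Γ| = 482/1210 = 0.399

Γ ≈ 0.399 ∠ 4.42°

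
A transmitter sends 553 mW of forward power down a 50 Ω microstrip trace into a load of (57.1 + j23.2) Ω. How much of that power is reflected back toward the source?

P_reflected ≈ 27.1 mW

|Γ| = |(7.1 + j23.2)/(107.1 + j23.2)| = 0.221
|Γ|² = 0.049
P_refl = |Γ|²·P_inc = 27.1 mW, P_del = (1 − |Γ|²)·P_inc = 526 mW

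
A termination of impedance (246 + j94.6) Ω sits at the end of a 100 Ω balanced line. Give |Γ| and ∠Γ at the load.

Γ = (Z_L − Z_0)/(Z_L + Z_0) = (146 + j94.6)/(346 + j94.6)
|Γ| = 174/359 = 0.485

Γ ≈ 0.485 ∠ 17.6°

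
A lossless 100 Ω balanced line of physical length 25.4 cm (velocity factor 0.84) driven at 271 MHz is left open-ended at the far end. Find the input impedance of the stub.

Z_in ≈ +j14.6 Ω

λ = v/f = 0.84·c / 271 MHz = 0.93 m
βl = 2π·l/λ = 2π × 0.273 = 98.3°
tan(βl) = -6.83
For an open-ended stub, Z_in = −jZ_0·cot(βl) = −jZ_0/tan(βl)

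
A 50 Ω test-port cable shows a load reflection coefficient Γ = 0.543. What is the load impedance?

Z_L = Z_0·(1 + Γ)/(1 − Γ) = 50·(1.54)/(0.457)

Z_L ≈ 169 Ω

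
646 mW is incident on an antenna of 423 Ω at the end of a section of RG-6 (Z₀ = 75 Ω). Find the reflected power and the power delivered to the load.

P_reflected ≈ 315 mW; P_delivered ≈ 331 mW

Γ = (423 − 75)/(423 + 75) = 0.699
|Γ|² = 0.488
P_refl = |Γ|²·P_inc = 315 mW, P_del = (1 − |Γ|²)·P_inc = 331 mW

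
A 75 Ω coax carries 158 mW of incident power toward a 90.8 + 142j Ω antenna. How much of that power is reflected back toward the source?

|Γ| = |(15.8 + j142)/(165.8 + j142)| = 0.655
|Γ|² = 0.428
P_refl = |Γ|²·P_inc = 67.7 mW, P_del = (1 − |Γ|²)·P_inc = 90.3 mW

P_reflected ≈ 67.7 mW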